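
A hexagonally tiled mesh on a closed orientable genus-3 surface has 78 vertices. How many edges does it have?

123

χ = 2 − 2·3 = -4, and every face is a hexagon so 6F = 2E.
V − E + F = -4 with E = 6F/2 gives 78 − (6/2 − 1)·F = -4, so F = 41 and E = 123.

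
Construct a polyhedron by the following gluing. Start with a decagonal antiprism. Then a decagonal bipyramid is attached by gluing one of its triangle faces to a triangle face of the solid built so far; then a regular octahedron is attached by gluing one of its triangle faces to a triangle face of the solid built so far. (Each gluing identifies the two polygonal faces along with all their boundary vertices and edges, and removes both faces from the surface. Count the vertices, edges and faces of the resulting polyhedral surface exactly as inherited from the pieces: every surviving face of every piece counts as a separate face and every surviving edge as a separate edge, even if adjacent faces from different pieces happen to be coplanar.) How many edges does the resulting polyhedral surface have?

A decagonal antiprism: V=20, E=40, F=22.
Attach a decagonal bipyramid (V=12, E=30, F=20) along a 3-gon: merge 3 vertices and 3 edges, delete both glued faces → V=29, E=67, F=40.
Attach a regular octahedron (V=6, E=12, F=8) along a 3-gon: merge 3 vertices and 3 edges, delete both glued faces → V=32, E=76, F=46.
Check: V − E + F = 32 − 76 + 46 = 2.

76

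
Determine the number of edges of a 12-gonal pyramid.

A pyramid on an n-gon base has one n-gon and n triangles: V = 12 + 1 = 13, E = 2·12 = 24, F = 12 + 1 = 13.
Check: V − E + F = 13 − 24 + 13 = 2.

24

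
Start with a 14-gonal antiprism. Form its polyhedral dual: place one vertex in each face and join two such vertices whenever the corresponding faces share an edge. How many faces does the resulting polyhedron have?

The base solid has V = 28, E = 56, F = 30.
The dual swaps V and F and preserves E: V′ = F = 30, E′ = E = 56, F′ = V = 28.

28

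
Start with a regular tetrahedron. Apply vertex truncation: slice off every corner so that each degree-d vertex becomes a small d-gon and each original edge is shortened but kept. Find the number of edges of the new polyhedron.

The base solid has V = 4, E = 6, F = 4.
Truncation replaces each original edge-end by a new vertex, so V′ = 2E = 12.
Each original edge survives, and each old vertex of degree d contributes d new edges; summing degrees gives Σd = 2E, so E′ = E + 2E = 3E = 18.
Each original face survives and each original vertex becomes one new face: F′ = F + V = 8.

18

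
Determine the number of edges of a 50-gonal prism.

150

A prism on an n-gon has two n-gon bases and n rectangular sides: V = 2·50 = 100, E = 3·50 = 150, F = 50 + 2 = 52.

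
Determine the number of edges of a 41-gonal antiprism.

An antiprism on an n-gon has two n-gon caps and 2n triangles: V = 2·41 = 82, E = 4·41 = 164, F = 2·41 + 2 = 84.

164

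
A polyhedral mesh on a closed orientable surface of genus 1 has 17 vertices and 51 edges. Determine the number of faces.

For a closed orientable surface of genus 1, χ = 2 − 2·1 = 0.
F = 0 − V + E = 0 − 17 + 51 = 34.

34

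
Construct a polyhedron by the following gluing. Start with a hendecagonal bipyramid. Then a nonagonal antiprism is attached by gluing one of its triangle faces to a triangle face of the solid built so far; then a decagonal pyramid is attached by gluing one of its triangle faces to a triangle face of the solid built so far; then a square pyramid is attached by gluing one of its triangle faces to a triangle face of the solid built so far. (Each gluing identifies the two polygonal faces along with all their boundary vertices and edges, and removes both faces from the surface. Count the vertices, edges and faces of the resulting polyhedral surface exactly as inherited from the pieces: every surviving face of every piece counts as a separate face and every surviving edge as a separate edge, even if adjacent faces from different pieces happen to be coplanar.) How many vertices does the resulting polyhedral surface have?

38

A hendecagonal bipyramid: V=13, E=33, F=22.
Attach a nonagonal antiprism (V=18, E=36, F=20) along a 3-gon: merge 3 vertices and 3 edges, delete both glued faces → V=28, E=66, F=40.
Attach a decagonal pyramid (V=11, E=20, F=11) along a 3-gon: merge 3 vertices and 3 edges, delete both glued faces → V=36, E=83, F=49.
Attach a square pyramid (V=5, E=8, F=5) along a 3-gon: merge 3 vertices and 3 edges, delete both glued faces → V=38, E=88, F=52.
Check: V − E + F = 38 − 88 + 52 = 2.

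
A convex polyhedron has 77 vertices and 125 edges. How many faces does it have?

Here V − E + F = 2.
F = 2 − V + E = 2 − 77 + 125 = 50.

50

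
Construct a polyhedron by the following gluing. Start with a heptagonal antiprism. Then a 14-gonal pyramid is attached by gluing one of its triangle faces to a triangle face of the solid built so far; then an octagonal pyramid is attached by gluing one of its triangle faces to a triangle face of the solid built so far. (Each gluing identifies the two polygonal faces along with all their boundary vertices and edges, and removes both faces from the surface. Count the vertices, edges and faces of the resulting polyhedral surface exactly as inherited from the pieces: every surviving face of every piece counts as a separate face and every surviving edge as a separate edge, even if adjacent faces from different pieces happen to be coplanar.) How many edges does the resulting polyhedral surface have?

66

A heptagonal antiprism: V=14, E=28, F=16.
Attach a 14-gonal pyramid (V=15, E=28, F=15) along a 3-gon: merge 3 vertices and 3 edges, delete both glued faces → V=26, E=53, F=29.
Attach an octagonal pyramid (V=9, E=16, F=9) along a 3-gon: merge 3 vertices and 3 edges, delete both glued faces → V=32, E=66, F=36.
Check: V − E + F = 32 − 66 + 36 = 2.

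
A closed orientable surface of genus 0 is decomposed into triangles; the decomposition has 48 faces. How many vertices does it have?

χ = 2 − 2·0 = 2, and every face is a triangle so 3F = 2E.
E = 3·48/2 = 72. Then V = 2 + E − F = 2 + 72 − 48 = 26.

26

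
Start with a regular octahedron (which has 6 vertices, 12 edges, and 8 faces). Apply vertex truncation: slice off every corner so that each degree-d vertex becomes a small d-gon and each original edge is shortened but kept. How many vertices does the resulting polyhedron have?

24

Truncation replaces each original edge-end by a new vertex, so V′ = 2E = 24.
Each original edge survives, and each old vertex of degree d contributes d new edges; summing degrees gives Σd = 2E, so E′ = E + 2E = 3E = 36.
Each original face survives and each original vertex becomes one new face: F′ = F + V = 14.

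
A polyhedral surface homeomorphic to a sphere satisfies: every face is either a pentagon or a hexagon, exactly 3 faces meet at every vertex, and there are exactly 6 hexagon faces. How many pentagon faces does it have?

12

Let x be the number of pentagons; then F = 6 + x.
Edge–face incidences: 2E = 6·6 + 5·x = 36 + 5x.
Every vertex has degree 3, so 3V = 2E.
Euler: V − E + F = 2 ⇒ (2E)/3 − E + (6 + x) = 2.
Multiply by 6: 2·(2E) − 3·(2E) + 6·(6 + x) = 12, i.e. 36 + 6x − (36 + 5x) = 12.
Collecting terms: x = 12.
Then 2E = 36 + 5·12 = 96, so E = 48, V = 2E/3 = 32, F = 6 + 12 = 18.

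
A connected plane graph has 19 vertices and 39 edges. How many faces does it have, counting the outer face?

22

Euler's formula for a connected plane graph: V − E + F = 2, so F = 2 − 19 + 39 = 22.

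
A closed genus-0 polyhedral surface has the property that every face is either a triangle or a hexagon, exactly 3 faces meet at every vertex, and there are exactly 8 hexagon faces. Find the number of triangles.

Let x be the number of triangles; then F = 8 + x.
Edge–face incidences: 2E = 6·8 + 3·x = 48 + 3x.
Every vertex has degree 3, so 3V = 2E.
Euler: V − E + F = 2 ⇒ (2E)/3 − E + (8 + x) = 2.
Multiply by 6: 2·(2E) − 3·(2E) + 6·(8 + x) = 12, i.e. 48 + 6x − (48 + 3x) = 12.
Collecting terms: 3x = 12, so x = 4.
Then 2E = 48 + 3·4 = 60, so E = 30, V = 2E/3 = 20, F = 8 + 4 = 12.

4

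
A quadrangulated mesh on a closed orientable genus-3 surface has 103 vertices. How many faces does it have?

χ = 2 − 2·3 = -4, and every face is a square so 4F = 2E.
V − E + F = -4 with E = 4F/2 gives 103 − (4/2 − 1)·F = -4, so F = 107 and E = 214.

107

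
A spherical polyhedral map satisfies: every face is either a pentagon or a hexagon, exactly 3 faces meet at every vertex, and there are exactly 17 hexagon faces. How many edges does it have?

Let x be the number of pentagons; then F = 17 + x.
Edge–face incidences: 2E = 6·17 + 5·x = 102 + 5x.
Every vertex has degree 3, so 3V = 2E.
Euler: V − E + F = 2 ⇒ (2E)/3 − E + (17 + x) = 2.
Multiply by 6: 2·(2E) − 3·(2E) + 6·(17 + x) = 12, i.e. 102 + 6x − (102 + 5x) = 12.
Collecting terms: x = 12.
Then 2E = 102 + 5·12 = 162, so E = 81, V = 2E/3 = 54, F = 17 + 12 = 29.

81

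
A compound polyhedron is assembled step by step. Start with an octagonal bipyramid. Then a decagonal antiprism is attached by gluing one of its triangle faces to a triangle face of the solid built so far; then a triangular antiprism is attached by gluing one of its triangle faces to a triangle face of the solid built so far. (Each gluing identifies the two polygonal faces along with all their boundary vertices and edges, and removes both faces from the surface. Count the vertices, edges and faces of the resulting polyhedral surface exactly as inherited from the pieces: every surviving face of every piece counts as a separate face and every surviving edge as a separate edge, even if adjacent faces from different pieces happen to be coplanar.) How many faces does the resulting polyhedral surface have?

An octagonal bipyramid: V=10, E=24, F=16.
Attach a decagonal antiprism (V=20, E=40, F=22) along a 3-gon: merge 3 vertices and 3 edges, delete both glued faces → V=27, E=61, F=36.
Attach a triangular antiprism (V=6, E=12, F=8) along a 3-gon: merge 3 vertices and 3 edges, delete both glued faces → V=30, E=70, F=42.
Check: V − E + F = 30 − 70 + 42 = 2.

42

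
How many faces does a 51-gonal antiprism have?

104

An antiprism on an n-gon has two n-gon caps and 2n triangles: V = 2·51 = 102, E = 4·51 = 204, F = 2·51 + 2 = 104.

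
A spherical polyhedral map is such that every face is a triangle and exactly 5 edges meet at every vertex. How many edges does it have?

Each face has 3 edges and each edge borders two faces, so 2E = 3F.
Each vertex has degree 5, so 5V = 2E and hence V = 3F/5.
Euler: V − E + F = 2 ⇒ (3F/5) − (3F/2) + F = 2.
Multiply by 10: (6 − 15 + 10)F = 20, i.e. 1F = 20.
So F = 20, E = 3·20/2 = 30, V = 3·20/5 = 12.

30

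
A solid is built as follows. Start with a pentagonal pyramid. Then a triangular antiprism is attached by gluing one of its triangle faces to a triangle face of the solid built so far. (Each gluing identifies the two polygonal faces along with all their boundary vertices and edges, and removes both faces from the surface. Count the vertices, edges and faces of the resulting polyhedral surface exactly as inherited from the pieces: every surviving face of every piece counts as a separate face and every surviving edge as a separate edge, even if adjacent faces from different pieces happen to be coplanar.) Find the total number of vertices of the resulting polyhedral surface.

9

A pentagonal pyramid: V=6, E=10, F=6.
Attach a triangular antiprism (V=6, E=12, F=8) along a 3-gon: merge 3 vertices and 3 edges, delete both glued faces → V=9, E=19, F=12.
Check: V − E + F = 9 − 19 + 12 = 2.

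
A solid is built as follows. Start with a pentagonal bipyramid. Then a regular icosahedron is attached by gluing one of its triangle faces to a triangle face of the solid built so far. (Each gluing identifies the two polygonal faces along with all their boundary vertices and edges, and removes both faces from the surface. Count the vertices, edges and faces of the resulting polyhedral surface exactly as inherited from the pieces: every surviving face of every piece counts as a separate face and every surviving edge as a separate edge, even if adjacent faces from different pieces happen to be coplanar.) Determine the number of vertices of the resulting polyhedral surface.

16

A pentagonal bipyramid: V=7, E=15, F=10.
Attach a regular icosahedron (V=12, E=30, F=20) along a 3-gon: merge 3 vertices and 3 edges, delete both glued faces → V=16, E=42, F=28.
Check: V − E + F = 16 − 42 + 28 = 2.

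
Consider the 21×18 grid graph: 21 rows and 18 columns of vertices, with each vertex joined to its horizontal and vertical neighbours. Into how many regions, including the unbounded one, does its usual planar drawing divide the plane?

The grid has V = 21·18 = 378 vertices and E = 21·17 + 18·20 = 717 edges.
F = 2 − V + E = 2 − 378 + 717 = 341.

341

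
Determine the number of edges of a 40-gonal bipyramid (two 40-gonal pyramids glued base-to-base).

A bipyramid over an n-gon has 2n triangular faces and n + 2 vertices: V = 40 + 2 = 42, E = 3·40 = 120, F = 2·40 = 80.

120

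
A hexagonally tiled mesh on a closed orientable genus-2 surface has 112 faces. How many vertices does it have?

χ = 2 − 2·2 = -2, and every face is a hexagon so 6F = 2E.
E = 6·112/2 = 336. Then V = -2 + E − F = -2 + 336 − 112 = 222.

222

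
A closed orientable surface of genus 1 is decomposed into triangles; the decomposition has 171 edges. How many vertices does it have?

57

χ = 2 − 2·1 = 0, and every face is a triangle so 3F = 2E.
F = 2E/3 = 114. Then V = 0 + E − F = 0 + 171 − 114 = 57.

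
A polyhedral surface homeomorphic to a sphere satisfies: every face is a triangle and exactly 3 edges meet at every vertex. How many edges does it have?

Each face has 3 edges and each edge borders two faces, so 2E = 3F.
Each vertex has degree 3, so 3V = 2E and hence V = 3F/3.
Euler: V − E + F = 2 ⇒ (3F/3) − (3F/2) + F = 2.
Multiply by 6: (6 − 9 + 6)F = 12, i.e. 3F = 12.
So F = 4, E = 3·4/2 = 6, V = 3·4/3 = 4.

6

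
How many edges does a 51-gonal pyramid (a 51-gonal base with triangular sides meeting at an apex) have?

A pyramid on an n-gon base has one n-gon and n triangles: V = 51 + 1 = 52, E = 2·51 = 102, F = 51 + 1 = 52.

102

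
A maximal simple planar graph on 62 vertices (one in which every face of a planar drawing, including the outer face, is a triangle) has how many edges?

In a plane triangulation 3F = 2E and V − E + F = 2, so E = 3V − 6 = 3·62 − 6 = 180.

180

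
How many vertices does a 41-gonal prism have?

A prism on an n-gon has two n-gon bases and n rectangular sides: V = 2·41 = 82, E = 3·41 = 123, F = 41 + 2 = 43.

82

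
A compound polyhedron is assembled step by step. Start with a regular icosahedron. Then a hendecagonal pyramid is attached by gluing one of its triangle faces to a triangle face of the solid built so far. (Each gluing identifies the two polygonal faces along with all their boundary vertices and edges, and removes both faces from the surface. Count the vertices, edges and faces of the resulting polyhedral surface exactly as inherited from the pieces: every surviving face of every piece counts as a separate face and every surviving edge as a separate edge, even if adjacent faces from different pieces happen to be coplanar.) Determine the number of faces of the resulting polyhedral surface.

30

A regular icosahedron: V=12, E=30, F=20.
Attach a hendecagonal pyramid (V=12, E=22, F=12) along a 3-gon: merge 3 vertices and 3 edges, delete both glued faces → V=21, E=49, F=30.
Check: V − E + F = 21 − 49 + 30 = 2.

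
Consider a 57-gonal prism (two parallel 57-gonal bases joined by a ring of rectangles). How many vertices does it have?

A prism on an n-gon has two n-gon bases and n rectangular sides: V = 2·57 = 114, E = 3·57 = 171, F = 57 + 2 = 59.
Check: V − E + F = 114 − 171 + 59 = 2.

114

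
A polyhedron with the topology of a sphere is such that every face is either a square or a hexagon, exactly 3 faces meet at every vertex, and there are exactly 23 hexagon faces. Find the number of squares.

Let x be the number of squares; then F = 23 + x.
Edge–face incidences: 2E = 6·23 + 4·x = 138 + 4x.
Every vertex has degree 3, so 3V = 2E.
Euler: V − E + F = 2 ⇒ (2E)/3 − E + (23 + x) = 2.
Multiply by 6: 2·(2E) − 3·(2E) + 6·(23 + x) = 12, i.e. 138 + 6x − (138 + 4x) = 12.
Collecting terms: 2x = 12, so x = 6.
Then 2E = 138 + 4·6 = 162, so E = 81, V = 2E/3 = 54, F = 23 + 6 = 29.

6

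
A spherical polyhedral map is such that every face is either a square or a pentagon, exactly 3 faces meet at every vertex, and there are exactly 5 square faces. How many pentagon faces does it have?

2

Let x be the number of pentagons; then F = 5 + x.
Edge–face incidences: 2E = 4·5 + 5·x = 20 + 5x.
Every vertex has degree 3, so 3V = 2E.
Euler: V − E + F = 2 ⇒ (2E)/3 − E + (5 + x) = 2.
Multiply by 6: 2·(2E) − 3·(2E) + 6·(5 + x) = 12, i.e. 30 + 6x − (20 + 5x) = 12.
Collecting terms: x + 10 = 12, so x = 2.
Then 2E = 20 + 5·2 = 30, so E = 15, V = 2E/3 = 10, F = 5 + 2 = 7.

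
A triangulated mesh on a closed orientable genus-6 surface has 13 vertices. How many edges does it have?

69

χ = 2 − 2·6 = -10, and every face is a triangle so 3F = 2E.
V − E + F = -10 with E = 3F/2 gives 13 − (3/2 − 1)·F = -10, so F = 46 and E = 69.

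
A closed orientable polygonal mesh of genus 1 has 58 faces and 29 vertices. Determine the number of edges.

For a closed orientable surface of genus 1, χ = 2 − 2·1 = 0.
E = V + F − (0) = 29 + 58 − (0) = 87.

87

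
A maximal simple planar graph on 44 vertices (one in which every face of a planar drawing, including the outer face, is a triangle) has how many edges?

In a plane triangulation 3F = 2E and V − E + F = 2, so E = 3V − 6 = 3·44 − 6 = 126.

126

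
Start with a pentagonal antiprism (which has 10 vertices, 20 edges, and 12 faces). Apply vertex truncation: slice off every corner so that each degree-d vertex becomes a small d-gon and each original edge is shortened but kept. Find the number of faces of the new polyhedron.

22

Truncation replaces each original edge-end by a new vertex, so V′ = 2E = 40.
Each original edge survives, and each old vertex of degree d contributes d new edges; summing degrees gives Σd = 2E, so E′ = E + 2E = 3E = 60.
Each original face survives and each original vertex becomes one new face: F′ = F + V = 22.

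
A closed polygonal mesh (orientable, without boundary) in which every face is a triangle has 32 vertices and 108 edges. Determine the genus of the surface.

3

Every face is a triangle and each edge borders two faces, so 3F = 2·108, giving F = 72.
χ = V − E + F = 32 − 108 + 72 = -4.
For a closed orientable surface χ = 2 − 2g, so g = (2 − (-4))/2 = 3.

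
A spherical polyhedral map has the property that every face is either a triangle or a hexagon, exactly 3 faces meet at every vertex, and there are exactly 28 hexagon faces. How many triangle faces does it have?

4

Let x be the number of triangles; then F = 28 + x.
Edge–face incidences: 2E = 6·28 + 3·x = 168 + 3x.
Every vertex has degree 3, so 3V = 2E.
Euler: V − E + F = 2 ⇒ (2E)/3 − E + (28 + x) = 2.
Multiply by 6: 2·(2E) − 3·(2E) + 6·(28 + x) = 12, i.e. 168 + 6x − (168 + 3x) = 12.
Collecting terms: 3x = 12, so x = 4.
Then 2E = 168 + 3·4 = 180, so E = 90, V = 2E/3 = 60, F = 28 + 4 = 32.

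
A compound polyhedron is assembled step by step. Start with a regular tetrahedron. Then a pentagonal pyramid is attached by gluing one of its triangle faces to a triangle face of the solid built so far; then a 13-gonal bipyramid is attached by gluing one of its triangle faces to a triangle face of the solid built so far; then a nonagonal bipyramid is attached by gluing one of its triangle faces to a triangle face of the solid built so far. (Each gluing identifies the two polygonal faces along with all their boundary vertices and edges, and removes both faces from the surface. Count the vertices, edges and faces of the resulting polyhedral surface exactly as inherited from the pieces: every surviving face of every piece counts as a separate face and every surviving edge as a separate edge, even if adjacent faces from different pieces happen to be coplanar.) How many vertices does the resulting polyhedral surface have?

27

A regular tetrahedron: V=4, E=6, F=4.
Attach a pentagonal pyramid (V=6, E=10, F=6) along a 3-gon: merge 3 vertices and 3 edges, delete both glued faces → V=7, E=13, F=8.
Attach a 13-gonal bipyramid (V=15, E=39, F=26) along a 3-gon: merge 3 vertices and 3 edges, delete both glued faces → V=19, E=49, F=32.
Attach a nonagonal bipyramid (V=11, E=27, F=18) along a 3-gon: merge 3 vertices and 3 edges, delete both glued faces → V=27, E=73, F=48.
Check: V − E + F = 27 − 73 + 48 = 2.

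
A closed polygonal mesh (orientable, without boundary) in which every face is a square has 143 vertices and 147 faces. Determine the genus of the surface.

3

Every face is a square, so 2E = 4·147 = 588, giving E = 294.
χ = V − E + F = 143 − 294 + 147 = -4.
For a closed orientable surface χ = 2 − 2g, so g = (2 − (-4))/2 = 3.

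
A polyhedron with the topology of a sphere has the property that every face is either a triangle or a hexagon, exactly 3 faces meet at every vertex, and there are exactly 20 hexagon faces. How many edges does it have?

Let x be the number of triangles; then F = 20 + x.
Edge–face incidences: 2E = 6·20 + 3·x = 120 + 3x.
Every vertex has degree 3, so 3V = 2E.
Euler: V − E + F = 2 ⇒ (2E)/3 − E + (20 + x) = 2.
Multiply by 6: 2·(2E) − 3·(2E) + 6·(20 + x) = 12, i.e. 120 + 6x − (120 + 3x) = 12.
Collecting terms: 3x = 12, so x = 4.
Then 2E = 120 + 3·4 = 132, so E = 66, V = 2E/3 = 44, F = 20 + 4 = 24.

66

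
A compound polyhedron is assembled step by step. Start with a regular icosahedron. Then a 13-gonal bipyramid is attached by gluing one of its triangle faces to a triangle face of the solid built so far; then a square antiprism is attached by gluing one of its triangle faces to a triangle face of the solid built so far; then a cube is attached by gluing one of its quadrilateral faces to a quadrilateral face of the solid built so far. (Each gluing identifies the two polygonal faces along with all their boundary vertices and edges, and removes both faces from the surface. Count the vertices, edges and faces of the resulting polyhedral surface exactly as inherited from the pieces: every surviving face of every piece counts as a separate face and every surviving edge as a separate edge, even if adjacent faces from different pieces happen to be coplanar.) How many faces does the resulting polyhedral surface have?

A regular icosahedron: V=12, E=30, F=20.
Attach a 13-gonal bipyramid (V=15, E=39, F=26) along a 3-gon: merge 3 vertices and 3 edges, delete both glued faces → V=24, E=66, F=44.
Attach a square antiprism (V=8, E=16, F=10) along a 3-gon: merge 3 vertices and 3 edges, delete both glued faces → V=29, E=79, F=52.
Attach a cube (V=8, E=12, F=6) along a 4-gon: merge 4 vertices and 4 edges, delete both glued faces → V=33, E=87, F=56.
Check: V − E + F = 33 − 87 + 56 = 2.

56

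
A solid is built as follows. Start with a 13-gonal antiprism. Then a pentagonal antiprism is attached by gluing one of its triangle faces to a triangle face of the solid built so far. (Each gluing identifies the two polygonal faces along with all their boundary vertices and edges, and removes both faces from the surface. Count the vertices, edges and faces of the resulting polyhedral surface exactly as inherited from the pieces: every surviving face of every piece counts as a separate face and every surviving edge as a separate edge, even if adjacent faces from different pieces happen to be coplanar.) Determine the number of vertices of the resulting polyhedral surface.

33

A 13-gonal antiprism: V=26, E=52, F=28.
Attach a pentagonal antiprism (V=10, E=20, F=12) along a 3-gon: merge 3 vertices and 3 edges, delete both glued faces → V=33, E=69, F=38.
Check: V − E + F = 33 − 69 + 38 = 2.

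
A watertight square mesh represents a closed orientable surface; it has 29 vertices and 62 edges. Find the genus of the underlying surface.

Every face is a square and each edge borders two faces, so 4F = 2·62, giving F = 31.
χ = V − E + F = 29 − 62 + 31 = -2.
For a closed orientable surface χ = 2 − 2g, so g = (2 − (-2))/2 = 2.

2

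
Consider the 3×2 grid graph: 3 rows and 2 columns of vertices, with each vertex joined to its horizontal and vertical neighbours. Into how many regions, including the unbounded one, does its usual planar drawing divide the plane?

3

The grid has V = 3·2 = 6 vertices and E = 3·1 + 2·2 = 7 edges.
F = 2 − V + E = 2 − 6 + 7 = 3.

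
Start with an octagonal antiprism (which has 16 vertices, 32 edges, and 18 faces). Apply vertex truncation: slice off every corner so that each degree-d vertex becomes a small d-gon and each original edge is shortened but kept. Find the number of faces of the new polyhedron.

Truncation replaces each original edge-end by a new vertex, so V′ = 2E = 64.
Each original edge survives, and each old vertex of degree d contributes d new edges; summing degrees gives Σd = 2E, so E′ = E + 2E = 3E = 96.
Each original face survives and each original vertex becomes one new face: F′ = F + V = 34.

34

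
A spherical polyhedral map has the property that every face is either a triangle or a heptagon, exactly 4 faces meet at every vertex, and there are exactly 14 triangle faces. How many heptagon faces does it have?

2

Let x be the number of heptagons; then F = 14 + x.
Edge–face incidences: 2E = 3·14 + 7·x = 42 + 7x.
Every vertex has degree 4, so 4V = 2E.
Euler: V − E + F = 2 ⇒ (2E)/4 − E + (14 + x) = 2.
Multiply by 8: 2·(2E) − 4·(2E) + 8·(14 + x) = 16, i.e. 112 + 8x − 2·(42 + 7x) = 16.
Collecting terms: −6x + 28 = 16, so −6x = −12, so x = 2.
Then 2E = 42 + 7·2 = 56, so E = 28, V = 2E/4 = 14, F = 14 + 2 = 16.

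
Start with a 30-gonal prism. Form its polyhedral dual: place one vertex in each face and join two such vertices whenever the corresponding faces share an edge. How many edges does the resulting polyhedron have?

The base solid has V = 60, E = 90, F = 32.
The dual swaps V and F and preserves E: V′ = F = 32, E′ = E = 90, F′ = V = 60.

90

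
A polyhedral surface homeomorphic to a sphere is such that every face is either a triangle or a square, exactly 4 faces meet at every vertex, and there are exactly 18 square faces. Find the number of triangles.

8

Let x be the number of triangles; then F = 18 + x.
Edge–face incidences: 2E = 4·18 + 3·x = 72 + 3x.
Every vertex has degree 4, so 4V = 2E.
Euler: V − E + F = 2 ⇒ (2E)/4 − E + (18 + x) = 2.
Multiply by 8: 2·(2E) − 4·(2E) + 8·(18 + x) = 16, i.e. 144 + 8x − 2·(72 + 3x) = 16.
Collecting terms: 2x = 16, so x = 8.
Then 2E = 72 + 3·8 = 96, so E = 48, V = 2E/4 = 24, F = 18 + 8 = 26.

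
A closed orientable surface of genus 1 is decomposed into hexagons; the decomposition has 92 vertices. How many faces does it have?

46

χ = 2 − 2·1 = 0, and every face is a hexagon so 6F = 2E.
V − E + F = 0 with E = 6F/2 gives 92 − (6/2 − 1)·F = 0, so F = 46 and E = 138.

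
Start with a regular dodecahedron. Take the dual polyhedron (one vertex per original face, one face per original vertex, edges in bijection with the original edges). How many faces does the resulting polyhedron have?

20

The base solid has V = 20, E = 30, F = 12.
The dual swaps V and F and preserves E: V′ = F = 12, E′ = E = 30, F′ = V = 20.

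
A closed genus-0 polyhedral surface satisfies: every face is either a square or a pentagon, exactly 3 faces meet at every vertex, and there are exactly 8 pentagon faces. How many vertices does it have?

16

Let x be the number of squares; then F = 8 + x.
Edge–face incidences: 2E = 5·8 + 4·x = 40 + 4x.
Every vertex has degree 3, so 3V = 2E.
Euler: V − E + F = 2 ⇒ (2E)/3 − E + (8 + x) = 2.
Multiply by 6: 2·(2E) − 3·(2E) + 6·(8 + x) = 12, i.e. 48 + 6x − (40 + 4x) = 12.
Collecting terms: 2x + 8 = 12, so 2x = 4, so x = 2.
Then 2E = 40 + 4·2 = 48, so E = 24, V = 2E/3 = 16, F = 8 + 2 = 10.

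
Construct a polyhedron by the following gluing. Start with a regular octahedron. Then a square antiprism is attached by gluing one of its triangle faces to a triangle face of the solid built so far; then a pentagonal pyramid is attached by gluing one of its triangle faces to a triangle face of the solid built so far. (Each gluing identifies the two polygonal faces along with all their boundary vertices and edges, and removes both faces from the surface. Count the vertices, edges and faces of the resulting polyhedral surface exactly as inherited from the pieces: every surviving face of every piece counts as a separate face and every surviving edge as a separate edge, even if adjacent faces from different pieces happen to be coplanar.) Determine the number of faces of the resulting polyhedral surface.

A regular octahedron: V=6, E=12, F=8.
Attach a square antiprism (V=8, E=16, F=10) along a 3-gon: merge 3 vertices and 3 edges, delete both glued faces → V=11, E=25, F=16.
Attach a pentagonal pyramid (V=6, E=10, F=6) along a 3-gon: merge 3 vertices and 3 edges, delete both glued faces → V=14, E=32, F=20.
Check: V − E + F = 14 − 32 + 20 = 2.

20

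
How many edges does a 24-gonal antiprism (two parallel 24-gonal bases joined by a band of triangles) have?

An antiprism on an n-gon has two n-gon caps and 2n triangles: V = 2·24 = 48, E = 4·24 = 96, F = 2·24 + 2 = 50.

96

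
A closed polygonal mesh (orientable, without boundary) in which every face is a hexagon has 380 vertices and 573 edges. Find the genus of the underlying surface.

2

Every face is a hexagon and each edge borders two faces, so 6F = 2·573, giving F = 191.
χ = V − E + F = 380 − 573 + 191 = -2.
For a closed orientable surface χ = 2 − 2g, so g = (2 − (-2))/2 = 2.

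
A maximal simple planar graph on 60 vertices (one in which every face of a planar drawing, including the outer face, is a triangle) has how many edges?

174

In a plane triangulation 3F = 2E and V − E + F = 2, so E = 3V − 6 = 3·60 − 6 = 174.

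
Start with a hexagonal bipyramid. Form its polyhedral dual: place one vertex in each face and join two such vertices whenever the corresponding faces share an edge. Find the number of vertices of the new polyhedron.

The base solid has V = 8, E = 18, F = 12.
The dual swaps V and F and preserves E: V′ = F = 12, E′ = E = 18, F′ = V = 8.

12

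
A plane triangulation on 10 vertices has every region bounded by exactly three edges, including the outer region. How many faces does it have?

16

In a plane triangulation 3F = 2E and V − E + F = 2, so F = 2V − 4 = 2·10 − 4 = 16.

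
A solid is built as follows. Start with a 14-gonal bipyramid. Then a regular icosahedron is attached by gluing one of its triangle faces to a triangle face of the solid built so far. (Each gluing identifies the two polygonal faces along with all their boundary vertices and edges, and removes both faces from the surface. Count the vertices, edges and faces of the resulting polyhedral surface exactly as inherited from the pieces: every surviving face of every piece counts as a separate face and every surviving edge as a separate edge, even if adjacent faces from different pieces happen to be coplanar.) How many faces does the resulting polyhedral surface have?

46

A 14-gonal bipyramid: V=16, E=42, F=28.
Attach a regular icosahedron (V=12, E=30, F=20) along a 3-gon: merge 3 vertices and 3 edges, delete both glued faces → V=25, E=69, F=46.
Check: V − E + F = 25 − 69 + 46 = 2.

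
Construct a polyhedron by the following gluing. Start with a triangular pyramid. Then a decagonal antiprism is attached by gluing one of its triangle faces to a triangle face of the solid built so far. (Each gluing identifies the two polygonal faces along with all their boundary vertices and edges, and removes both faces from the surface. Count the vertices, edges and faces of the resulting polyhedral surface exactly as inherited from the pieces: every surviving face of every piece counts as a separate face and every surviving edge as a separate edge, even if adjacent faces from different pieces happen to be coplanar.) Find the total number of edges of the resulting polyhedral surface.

A triangular pyramid: V=4, E=6, F=4.
Attach a decagonal antiprism (V=20, E=40, F=22) along a 3-gon: merge 3 vertices and 3 edges, delete both glued faces → V=21, E=43, F=24.
Check: V − E + F = 21 − 43 + 24 = 2.

43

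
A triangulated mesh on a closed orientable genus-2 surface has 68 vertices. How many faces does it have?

140

χ = 2 − 2·2 = -2, and every face is a triangle so 3F = 2E.
V − E + F = -2 with E = 3F/2 gives 68 − (3/2 − 1)·F = -2, so F = 140 and E = 210.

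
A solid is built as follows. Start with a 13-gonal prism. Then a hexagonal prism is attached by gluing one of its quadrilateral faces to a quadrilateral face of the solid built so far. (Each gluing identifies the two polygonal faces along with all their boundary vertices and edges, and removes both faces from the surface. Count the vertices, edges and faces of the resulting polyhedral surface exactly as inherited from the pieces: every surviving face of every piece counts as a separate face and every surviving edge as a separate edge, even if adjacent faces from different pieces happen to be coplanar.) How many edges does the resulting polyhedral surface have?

A 13-gonal prism: V=26, E=39, F=15.
Attach a hexagonal prism (V=12, E=18, F=8) along a 4-gon: merge 4 vertices and 4 edges, delete both glued faces → V=34, E=53, F=21.
Check: V − E + F = 34 − 53 + 21 = 2.

53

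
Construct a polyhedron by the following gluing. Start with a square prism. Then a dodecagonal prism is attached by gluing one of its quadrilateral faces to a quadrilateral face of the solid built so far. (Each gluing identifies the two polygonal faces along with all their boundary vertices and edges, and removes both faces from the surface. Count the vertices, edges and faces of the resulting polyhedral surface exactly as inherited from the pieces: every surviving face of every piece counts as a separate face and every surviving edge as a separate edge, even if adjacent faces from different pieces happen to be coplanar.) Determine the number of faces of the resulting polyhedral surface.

18

A square prism: V=8, E=12, F=6.
Attach a dodecagonal prism (V=24, E=36, F=14) along a 4-gon: merge 4 vertices and 4 edges, delete both glued faces → V=28, E=44, F=18.
Check: V − E + F = 28 − 44 + 18 = 2.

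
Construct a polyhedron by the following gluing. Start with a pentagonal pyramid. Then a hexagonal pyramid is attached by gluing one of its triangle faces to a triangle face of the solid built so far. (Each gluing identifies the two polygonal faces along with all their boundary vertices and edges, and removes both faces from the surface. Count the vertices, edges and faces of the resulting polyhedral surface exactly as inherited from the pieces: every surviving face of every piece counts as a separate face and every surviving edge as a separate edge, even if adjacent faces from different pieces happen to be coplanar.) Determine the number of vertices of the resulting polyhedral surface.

10

A pentagonal pyramid: V=6, E=10, F=6.
Attach a hexagonal pyramid (V=7, E=12, F=7) along a 3-gon: merge 3 vertices and 3 edges, delete both glued faces → V=10, E=19, F=11.
Check: V − E + F = 10 − 19 + 11 = 2.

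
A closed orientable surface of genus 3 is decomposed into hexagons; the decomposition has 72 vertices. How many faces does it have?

38

χ = 2 − 2·3 = -4, and every face is a hexagon so 6F = 2E.
V − E + F = -4 with E = 6F/2 gives 72 − (6/2 − 1)·F = -4, so F = 38 and E = 114.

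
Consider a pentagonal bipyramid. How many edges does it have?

A bipyramid over an n-gon has 2n triangular faces and n + 2 vertices: V = 5 + 2 = 7, E = 3·5 = 15, F = 2·5 = 10.

15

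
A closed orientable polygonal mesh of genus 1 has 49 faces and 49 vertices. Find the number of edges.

98

For a closed orientable surface of genus 1, χ = 2 − 2·1 = 0.
E = V + F − (0) = 49 + 49 − (0) = 98.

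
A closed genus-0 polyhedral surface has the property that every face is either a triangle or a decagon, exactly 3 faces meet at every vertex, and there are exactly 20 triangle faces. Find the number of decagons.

Let x be the number of decagons; then F = 20 + x.
Edge–face incidences: 2E = 3·20 + 10·x = 60 + 10x.
Every vertex has degree 3, so 3V = 2E.
Euler: V − E + F = 2 ⇒ (2E)/3 − E + (20 + x) = 2.
Multiply by 6: 2·(2E) − 3·(2E) + 6·(20 + x) = 12, i.e. 120 + 6x − (60 + 10x) = 12.
Collecting terms: −4x + 60 = 12, so −4x = −48, so x = 12.
Then 2E = 60 + 10·12 = 180, so E = 90, V = 2E/3 = 60, F = 20 + 12 = 32.

12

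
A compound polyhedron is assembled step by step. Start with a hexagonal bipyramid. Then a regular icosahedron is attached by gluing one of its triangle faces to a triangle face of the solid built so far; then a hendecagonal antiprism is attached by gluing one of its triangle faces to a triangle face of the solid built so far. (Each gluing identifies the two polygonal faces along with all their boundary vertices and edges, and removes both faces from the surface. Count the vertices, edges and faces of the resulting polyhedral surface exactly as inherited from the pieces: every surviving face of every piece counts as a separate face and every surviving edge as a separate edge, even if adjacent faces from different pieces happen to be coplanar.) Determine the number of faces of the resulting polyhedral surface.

A hexagonal bipyramid: V=8, E=18, F=12.
Attach a regular icosahedron (V=12, E=30, F=20) along a 3-gon: merge 3 vertices and 3 edges, delete both glued faces → V=17, E=45, F=30.
Attach a hendecagonal antiprism (V=22, E=44, F=24) along a 3-gon: merge 3 vertices and 3 edges, delete both glued faces → V=36, E=86, F=52.
Check: V − E + F = 36 − 86 + 52 = 2.

52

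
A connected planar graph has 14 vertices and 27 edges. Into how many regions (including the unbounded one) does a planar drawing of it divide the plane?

15

Euler's formula for a connected plane graph: V − E + F = 2, so F = 2 − 14 + 27 = 15.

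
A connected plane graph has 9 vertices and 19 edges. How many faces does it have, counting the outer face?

12

Euler's formula for a connected plane graph: V − E + F = 2, so F = 2 − 9 + 19 = 12.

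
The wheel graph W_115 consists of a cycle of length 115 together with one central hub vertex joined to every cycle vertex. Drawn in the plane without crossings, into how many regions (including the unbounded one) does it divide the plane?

116

W_115 has V = 115 + 1 = 116 vertices and E = 2·115 = 230 edges.
By Euler's formula F = 2 − V + E = 2 − 116 + 230 = 116.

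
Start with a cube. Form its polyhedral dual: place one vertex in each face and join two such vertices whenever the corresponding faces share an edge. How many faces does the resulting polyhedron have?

8

The base solid has V = 8, E = 12, F = 6.
The dual swaps V and F and preserves E: V′ = F = 6, E′ = E = 12, F′ = V = 8.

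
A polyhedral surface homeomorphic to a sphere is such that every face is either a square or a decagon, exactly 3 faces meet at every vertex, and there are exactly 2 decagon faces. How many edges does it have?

Let x be the number of squares; then F = 2 + x.
Edge–face incidences: 2E = 10·2 + 4·x = 20 + 4x.
Every vertex has degree 3, so 3V = 2E.
Euler: V − E + F = 2 ⇒ (2E)/3 − E + (2 + x) = 2.
Multiply by 6: 2·(2E) − 3·(2E) + 6·(2 + x) = 12, i.e. 12 + 6x − (20 + 4x) = 12.
Collecting terms: 2x − 8 = 12, so 2x = 20, so x = 10.
Then 2E = 20 + 4·10 = 60, so E = 30, V = 2E/3 = 20, F = 2 + 10 = 12.

30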